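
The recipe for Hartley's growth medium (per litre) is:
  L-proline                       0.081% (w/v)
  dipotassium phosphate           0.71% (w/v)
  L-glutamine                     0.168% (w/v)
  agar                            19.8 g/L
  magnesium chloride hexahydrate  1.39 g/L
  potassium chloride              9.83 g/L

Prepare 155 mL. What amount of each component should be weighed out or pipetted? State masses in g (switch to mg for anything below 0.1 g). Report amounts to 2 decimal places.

Target volume = 155 mL = 0.155 L.
L-proline: 0.081% w/v = 0.81 g/L → 0.81 × 0.155 L = 0.13 g
dipotassium phosphate: 0.71% w/v = 7.1 g/L → 7.1 × 0.155 L = 1.10 g
L-glutamine: 0.168% w/v = 1.68 g/L → 1.68 × 0.155 L = 0.26 g
agar: 19.8 g/L × 0.155 L = 3.07 g
magnesium chloride hexahydrate: 1.39 g/L × 0.155 L = 0.22 g
potassium chloride: 9.83 g/L × 0.155 L = 1.52 g

L-proline 0.13 g; dipotassium phosphate 1.10 g; L-glutamine 0.26 g; agar 3.07 g; magnesium chloride hexahydrate 0.22 g; potassium chloride 1.52 g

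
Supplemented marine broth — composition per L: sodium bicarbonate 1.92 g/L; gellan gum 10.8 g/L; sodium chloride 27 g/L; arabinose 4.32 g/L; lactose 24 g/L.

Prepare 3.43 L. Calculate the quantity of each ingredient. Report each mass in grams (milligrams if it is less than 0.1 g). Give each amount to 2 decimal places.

Scale factor relative to 1 L: 3.43.
sodium bicarbonate: 1.92 g/L × 3.43 L = 6.59 g
gellan gum: 10.8 g/L × 3.43 L = 37.04 g
sodium chloride: 27 g/L × 3.43 L = 92.61 g
arabinose: 4.32 g/L × 3.43 L = 14.82 g
lactose: 24 g/L × 3.43 L = 82.32 g

sodium bicarbonate 6.59 g; gellan gum 37.04 g; sodium chloride 92.61 g; arabinose 14.82 g; lactose 82.32 g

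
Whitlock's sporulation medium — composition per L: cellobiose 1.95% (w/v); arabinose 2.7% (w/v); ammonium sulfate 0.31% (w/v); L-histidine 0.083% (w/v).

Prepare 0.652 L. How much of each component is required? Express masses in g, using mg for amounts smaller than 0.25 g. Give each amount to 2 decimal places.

Scale factor relative to 1 L: 0.652.
cellobiose: 1.95% w/v = 19.5 g/L → 19.5 × 0.652 L = 12.71 g
arabinose: 2.7 g per 100 mL × 652 mL ÷ 100 = 17.60 g
ammonium sulfate: 0.31% w/v = 3.1 g/L → 3.1 × 0.652 L = 2.02 g
L-histidine: 0.083 g per 100 mL × 652 mL ÷ 100 = 0.54 g

cellobiose 12.71 g; arabinose 17.60 g; ammonium sulfate 2.02 g; L-histidine 0.54 g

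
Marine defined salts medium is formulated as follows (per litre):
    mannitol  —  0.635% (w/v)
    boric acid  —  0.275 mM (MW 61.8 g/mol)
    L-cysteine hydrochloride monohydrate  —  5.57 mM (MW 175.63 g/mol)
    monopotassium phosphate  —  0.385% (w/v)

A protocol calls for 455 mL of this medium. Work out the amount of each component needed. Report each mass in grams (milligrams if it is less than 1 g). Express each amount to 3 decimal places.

mannitol 2.889 g; boric acid 7.733 mg; L-cysteine hydrochloride monohydrate 445.108 mg; monopotassium phosphate 1.752 g

Scale factor relative to 1 L: 0.455.
mannitol: 0.635 g per 100 mL × 455 mL ÷ 100 = 2.889 g
boric acid: 0.275 mmol/L × 61.8 mg/mmol × 0.455 L = 7.733 mg
L-cysteine hydrochloride monohydrate: 5.57 mmol/L × 175.63 mg/mmol × 0.455 L = 445.108 mg
monopotassium phosphate: 0.385% w/v = 3.85 g/L → 3.85 × 0.455 L = 1.752 g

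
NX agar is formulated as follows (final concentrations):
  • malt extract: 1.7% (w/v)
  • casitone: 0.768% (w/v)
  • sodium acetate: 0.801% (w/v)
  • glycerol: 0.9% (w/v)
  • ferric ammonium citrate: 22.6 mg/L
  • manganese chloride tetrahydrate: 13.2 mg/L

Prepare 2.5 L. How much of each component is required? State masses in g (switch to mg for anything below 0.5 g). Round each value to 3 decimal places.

Working volume: 2.5 L.
malt extract: 1.7% w/v = 17 g/L → 17 × 2.5 L = 42.500 g
casitone: 0.768% w/v = 7.68 g/L → 7.68 × 2.5 L = 19.200 g
sodium acetate: 0.801% w/v = 8.01 g/L → 8.01 × 2.5 L = 20.025 g
glycerol: 0.9 g per 100 mL × 2500 mL ÷ 100 = 22.500 g
ferric ammonium citrate: 22.6 mg/L × 2.5 L = 56.500 mg
manganese chloride tetrahydrate: 13.2 mg/L × 2.5 L = 33.000 mg

malt extract 42.500 g; casitone 19.200 g; sodium acetate 20.025 g; glycerol 22.500 g; ferric ammonium citrate 56.500 mg; manganese chloride tetrahydrate 33.000 mg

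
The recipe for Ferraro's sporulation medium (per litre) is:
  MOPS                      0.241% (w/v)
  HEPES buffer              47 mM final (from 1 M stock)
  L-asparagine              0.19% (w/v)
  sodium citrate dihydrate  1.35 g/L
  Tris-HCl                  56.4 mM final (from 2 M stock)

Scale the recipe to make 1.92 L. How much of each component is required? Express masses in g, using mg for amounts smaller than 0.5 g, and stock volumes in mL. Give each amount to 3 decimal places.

Scale factor relative to 1 L: 1.92.
MOPS: 0.241% w/v = 2.41 g/L → 2.41 × 1.92 L = 4.627 g
HEPES buffer: V = C2·V2/C1 = 47 mM × 1920 mL ÷ 1000 mM = 90.240 mL
L-asparagine: 0.19 g per 100 mL × 1920 mL ÷ 100 = 3.648 g
sodium citrate dihydrate: 1.35 g/L × 1.92 L = 2.592 g
Tris-HCl: dilute stock: 56.4 mM × 1920 mL ÷ 2000 mM = 54.144 mL

MOPS 4.627 g; HEPES buffer 90.240 mL; L-asparagine 3.648 g; sodium citrate dihydrate 2.592 g; Tris-HCl 54.144 mL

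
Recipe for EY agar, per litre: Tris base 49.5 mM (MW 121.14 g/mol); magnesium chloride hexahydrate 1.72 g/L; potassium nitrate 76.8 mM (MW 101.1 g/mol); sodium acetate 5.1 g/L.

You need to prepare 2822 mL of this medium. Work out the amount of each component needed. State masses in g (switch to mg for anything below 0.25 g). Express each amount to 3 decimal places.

Tris base 16.922 g; magnesium chloride hexahydrate 4.854 g; potassium nitrate 21.911 g; sodium acetate 14.392 g

Working volume: 2822 mL = 2.822 L.
Tris base: 49.5 mmol/L × 121.14 g/mol × 2.822 L ÷ 1000 = 16.922 g
magnesium chloride hexahydrate: 1.72 g/L × 2.822 L = 4.854 g
potassium nitrate: 76.8 mmol/L × 101.1 g/mol × 2.822 L ÷ 1000 = 21.911 g
sodium acetate: 5.1 g/L × 2.822 L = 14.392 g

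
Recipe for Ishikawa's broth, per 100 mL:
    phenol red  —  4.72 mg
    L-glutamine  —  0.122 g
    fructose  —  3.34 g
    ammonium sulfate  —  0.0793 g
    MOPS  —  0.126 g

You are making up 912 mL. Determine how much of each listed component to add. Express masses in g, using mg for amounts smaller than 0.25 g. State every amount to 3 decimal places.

phenol red 43.046 mg; L-glutamine 1.113 g; fructose 30.461 g; ammonium sulfate 0.723 g; MOPS 1.149 g

Ratio of target to recipe volume: 912 / 100 = 9.12.
phenol red: 4.72 mg × (912 mL / 100 mL) = 43.046 mg
L-glutamine: 0.122 g × (912 mL / 100 mL) = 1.113 g
fructose: 3.34 g × (912 mL / 100 mL) = 30.461 g
ammonium sulfate: 0.0793 g × (912 mL / 100 mL) = 0.723 g
MOPS: 0.126 g × (912 mL / 100 mL) = 1.149 g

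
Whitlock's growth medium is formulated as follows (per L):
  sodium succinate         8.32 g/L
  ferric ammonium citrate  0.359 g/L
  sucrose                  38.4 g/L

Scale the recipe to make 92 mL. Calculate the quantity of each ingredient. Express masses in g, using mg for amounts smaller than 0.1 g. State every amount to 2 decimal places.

Target volume = 92 mL = 0.092 L.
sodium succinate: 8.32 g/L × 0.092 L = 0.77 g
ferric ammonium citrate: 0.359 g/L × 0.092 L = 0.033028 g = 33.03 mg
sucrose: 38.4 g/L × 0.092 L = 3.53 g

sodium succinate 0.77 g; ferric ammonium citrate 33.03 mg; sucrose 3.53 g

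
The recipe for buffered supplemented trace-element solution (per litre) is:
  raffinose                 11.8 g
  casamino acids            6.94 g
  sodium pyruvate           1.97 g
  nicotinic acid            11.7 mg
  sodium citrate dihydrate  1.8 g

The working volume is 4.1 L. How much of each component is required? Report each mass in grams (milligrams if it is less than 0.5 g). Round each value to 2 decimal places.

raffinose 48.38 g; casamino acids 28.45 g; sodium pyruvate 8.08 g; nicotinic acid 47.97 mg; sodium citrate dihydrate 7.38 g

Ratio of target to recipe volume: 4100 / 1000 = 4.1.
raffinose: 11.8 g × (4100 mL / 1000 mL) = 48.38 g
casamino acids: 6.94 g × (4100 mL / 1000 mL) = 28.45 g
sodium pyruvate: 1.97 g × (4100 mL / 1000 mL) = 8.08 g
nicotinic acid: 11.7 mg × (4100 mL / 1000 mL) = 47.97 mg
sodium citrate dihydrate: 1.8 g × (4100 mL / 1000 mL) = 7.38 g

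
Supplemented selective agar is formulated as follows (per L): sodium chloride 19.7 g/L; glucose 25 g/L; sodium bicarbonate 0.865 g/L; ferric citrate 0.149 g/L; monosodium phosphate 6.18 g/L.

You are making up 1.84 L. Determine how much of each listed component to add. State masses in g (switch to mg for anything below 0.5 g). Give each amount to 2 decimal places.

Working volume: 1.84 L.
sodium chloride: 19.7 g/L × 1.84 L = 36.25 g
glucose: 25 g/L × 1.84 L = 46.00 g
sodium bicarbonate: 0.865 g/L × 1.84 L = 1.59 g
ferric citrate: 0.149 g/L × 1.84 L = 0.27416 g = 274.16 mg
monosodium phosphate: 6.18 g/L × 1.84 L = 11.37 g

sodium chloride 36.25 g; glucose 46.00 g; sodium bicarbonate 1.59 g; ferric citrate 274.16 mg; monosodium phosphate 11.37 g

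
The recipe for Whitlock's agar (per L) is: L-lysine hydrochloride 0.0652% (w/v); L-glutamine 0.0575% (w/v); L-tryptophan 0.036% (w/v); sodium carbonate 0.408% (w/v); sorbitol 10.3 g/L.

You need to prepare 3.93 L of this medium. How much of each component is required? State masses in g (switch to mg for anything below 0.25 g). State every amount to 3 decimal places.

L-lysine hydrochloride 2.562 g; L-glutamine 2.260 g; L-tryptophan 1.415 g; sodium carbonate 16.034 g; sorbitol 40.479 g

Scale factor relative to 1 L: 3.93.
L-lysine hydrochloride: 0.0652% w/v = 0.652 g/L → 0.652 × 3.93 L = 2.562 g
L-glutamine: 0.0575 g per 100 mL × 3930 mL ÷ 100 = 2.260 g
L-tryptophan: 0.036 g per 100 mL × 3930 mL ÷ 100 = 1.415 g
sodium carbonate: 0.408% w/v = 4.08 g/L → 4.08 × 3.93 L = 16.034 g
sorbitol: 10.3 g/L × 3.93 L = 40.479 g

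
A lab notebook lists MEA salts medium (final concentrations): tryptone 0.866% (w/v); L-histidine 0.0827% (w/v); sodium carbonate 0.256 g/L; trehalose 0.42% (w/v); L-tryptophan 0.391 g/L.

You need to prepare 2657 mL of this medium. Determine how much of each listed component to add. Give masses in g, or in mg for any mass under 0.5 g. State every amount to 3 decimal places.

Working volume: 2657 mL = 2.657 L.
tryptone: 0.866% w/v = 8.66 g/L → 8.66 × 2.657 L = 23.010 g
L-histidine: 0.0827% w/v = 0.827 g/L → 0.827 × 2.657 L = 2.197 g
sodium carbonate: 0.256 g/L × 2.657 L = 0.680 g
trehalose: 0.42 g per 100 mL × 2657 mL ÷ 100 = 11.159 g
L-tryptophan: 0.391 g/L × 2.657 L = 1.039 g

tryptone 23.010 g; L-histidine 2.197 g; sodium carbonate 0.680 g; trehalose 11.159 g; L-tryptophan 1.039 g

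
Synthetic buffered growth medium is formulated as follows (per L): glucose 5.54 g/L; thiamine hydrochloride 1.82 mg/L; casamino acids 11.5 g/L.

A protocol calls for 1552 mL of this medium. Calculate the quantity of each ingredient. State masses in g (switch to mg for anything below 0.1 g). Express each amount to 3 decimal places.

Working volume: 1552 mL = 1.552 L.
glucose: 5.54 g/L × 1.552 L = 8.598 g
thiamine hydrochloride: 1.82 mg/L × 1.552 L = 2.825 mg
casamino acids: 11.5 g/L × 1.552 L = 17.848 g

glucose 8.598 g; thiamine hydrochloride 2.825 mg; casamino acids 17.848 g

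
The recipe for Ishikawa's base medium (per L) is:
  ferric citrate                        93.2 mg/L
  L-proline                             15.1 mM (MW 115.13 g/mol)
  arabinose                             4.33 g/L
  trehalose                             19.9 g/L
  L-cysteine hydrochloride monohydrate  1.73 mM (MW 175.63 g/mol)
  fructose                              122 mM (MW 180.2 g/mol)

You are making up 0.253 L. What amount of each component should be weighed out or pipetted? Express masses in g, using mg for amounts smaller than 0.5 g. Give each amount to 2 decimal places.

Scale factor relative to 1 L: 0.253.
ferric citrate: 93.2 mg/L × 0.253 L = 23.58 mg
L-proline: 15.1 mmol/L × 115.13 mg/mmol × 0.253 L = 439.83 mg
arabinose: 4.33 g/L × 0.253 L = 1.10 g
trehalose: 19.9 g/L × 0.253 L = 5.03 g
L-cysteine hydrochloride monohydrate: 1.73 mmol/L × 175.63 mg/mmol × 0.253 L = 76.87 mg
fructose: 122 mmol/L × 180.2 g/mol × 0.253 L ÷ 1000 = 5.56 g

ferric citrate 23.58 mg; L-proline 439.83 mg; arabinose 1.10 g; trehalose 5.03 g; L-cysteine hydrochloride monohydrate 76.87 mg; fructose 5.56 g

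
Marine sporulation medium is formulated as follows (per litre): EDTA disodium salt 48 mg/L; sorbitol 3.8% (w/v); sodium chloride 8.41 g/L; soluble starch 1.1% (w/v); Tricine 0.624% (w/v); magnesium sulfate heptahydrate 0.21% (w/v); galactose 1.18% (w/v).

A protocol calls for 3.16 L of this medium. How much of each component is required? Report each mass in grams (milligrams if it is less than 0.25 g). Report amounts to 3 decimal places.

Scale factor relative to 1 L: 3.16.
EDTA disodium salt: 48 mg/L × 3.16 L = 151.680 mg
sorbitol: 3.8 g per 100 mL × 3160 mL ÷ 100 = 120.080 g
sodium chloride: 8.41 g/L × 3.16 L = 26.576 g
soluble starch: 1.1% w/v = 11 g/L → 11 × 3.16 L = 34.760 g
Tricine: 0.624% w/v = 6.24 g/L → 6.24 × 3.16 L = 19.718 g
magnesium sulfate heptahydrate: 0.21 g per 100 mL × 3160 mL ÷ 100 = 6.636 g
galactose: 1.18% w/v = 11.8 g/L → 11.8 × 3.16 L = 37.288 g

EDTA disodium salt 151.680 mg; sorbitol 120.080 g; sodium chloride 26.576 g; soluble starch 34.760 g; Tricine 19.718 g; magnesium sulfate heptahydrate 6.636 g; galactose 37.288 g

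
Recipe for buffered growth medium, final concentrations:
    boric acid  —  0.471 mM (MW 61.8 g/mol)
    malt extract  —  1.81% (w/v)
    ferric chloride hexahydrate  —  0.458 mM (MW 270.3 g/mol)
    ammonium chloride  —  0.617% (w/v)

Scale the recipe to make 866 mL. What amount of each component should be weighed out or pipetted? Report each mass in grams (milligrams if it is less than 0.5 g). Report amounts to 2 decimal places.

boric acid 25.21 mg; malt extract 15.67 g; ferric chloride hexahydrate 107.21 mg; ammonium chloride 5.34 g

Scale factor relative to 1 L: 0.866.
boric acid: 0.471 mmol/L × 61.8 mg/mmol × 0.866 L = 25.21 mg
malt extract: 1.81% w/v = 18.1 g/L → 18.1 × 0.866 L = 15.67 g
ferric chloride hexahydrate: 0.458 mmol/L × 270.3 mg/mmol × 0.866 L = 107.21 mg
ammonium chloride: 0.617% w/v = 6.17 g/L → 6.17 × 0.866 L = 5.34 g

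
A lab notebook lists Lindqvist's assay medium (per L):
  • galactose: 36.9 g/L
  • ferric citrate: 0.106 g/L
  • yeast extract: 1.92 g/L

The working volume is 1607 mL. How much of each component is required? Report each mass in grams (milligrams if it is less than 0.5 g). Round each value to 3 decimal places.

Target volume = 1607 mL = 1.607 L.
galactose: 36.9 g/L × 1.607 L = 59.298 g
ferric citrate: 0.106 g/L × 1.607 L = 0.170342 g = 170.342 mg
yeast extract: 1.92 g/L × 1.607 L = 3.085 g

galactose 59.298 g; ferric citrate 170.342 mg; yeast extract 3.085 g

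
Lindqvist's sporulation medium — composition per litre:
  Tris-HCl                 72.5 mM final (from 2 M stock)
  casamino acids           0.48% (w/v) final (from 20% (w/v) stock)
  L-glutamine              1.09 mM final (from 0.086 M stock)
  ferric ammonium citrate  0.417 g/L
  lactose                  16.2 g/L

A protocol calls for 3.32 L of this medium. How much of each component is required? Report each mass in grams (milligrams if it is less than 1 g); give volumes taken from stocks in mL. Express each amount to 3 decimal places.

Tris-HCl 120.350 mL; casamino acids 79.680 mL; L-glutamine 42.079 mL; ferric ammonium citrate 1.384 g; lactose 53.784 g

Scale factor relative to 1 L: 3.32.
Tris-HCl: C1V1 = C2V2 → 72.5 mM × 3320 mL ÷ 2000 mM = 120.350 mL
casamino acids: V = C2·V2/C1 = 0.48% ÷ 20% × 3320 mL = 79.680 mL
L-glutamine: C1V1 = C2V2 → 1.09 mM × 3320 mL ÷ 86 mM = 42.079 mL
ferric ammonium citrate: 0.417 g/L × 3.32 L = 1.384 g
lactose: 16.2 g/L × 3.32 L = 53.784 g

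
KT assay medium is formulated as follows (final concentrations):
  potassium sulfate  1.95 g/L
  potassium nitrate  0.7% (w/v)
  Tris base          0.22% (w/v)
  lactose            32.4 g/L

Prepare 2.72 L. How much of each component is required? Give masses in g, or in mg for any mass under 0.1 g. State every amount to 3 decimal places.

Scale factor relative to 1 L: 2.72.
potassium sulfate: 1.95 g/L × 2.72 L = 5.304 g
potassium nitrate: 0.7% w/v = 7 g/L → 7 × 2.72 L = 19.040 g
Tris base: 0.22 g per 100 mL × 2720 mL ÷ 100 = 5.984 g
lactose: 32.4 g/L × 2.72 L = 88.128 g

potassium sulfate 5.304 g; potassium nitrate 19.040 g; Tris base 5.984 g; lactose 88.128 g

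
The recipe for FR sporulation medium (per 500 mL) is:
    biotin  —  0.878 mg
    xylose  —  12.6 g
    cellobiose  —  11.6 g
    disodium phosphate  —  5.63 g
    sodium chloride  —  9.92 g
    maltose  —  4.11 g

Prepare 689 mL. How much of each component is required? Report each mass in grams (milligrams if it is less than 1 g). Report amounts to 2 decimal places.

Scale factor = 689 mL / 500 mL = 1.378.
biotin: 0.878 mg × (689 mL / 500 mL) = 1.21 mg
xylose: 12.6 g × (689 mL / 500 mL) = 17.36 g
cellobiose: 11.6 g × (689 mL / 500 mL) = 15.98 g
disodium phosphate: 5.63 g × (689 mL / 500 mL) = 7.76 g
sodium chloride: 9.92 g × (689 mL / 500 mL) = 13.67 g
maltose: 4.11 g × (689 mL / 500 mL) = 5.66 g

biotin 1.21 mg; xylose 17.36 g; cellobiose 15.98 g; disodium phosphate 7.76 g; sodium chloride 13.67 g; maltose 5.66 g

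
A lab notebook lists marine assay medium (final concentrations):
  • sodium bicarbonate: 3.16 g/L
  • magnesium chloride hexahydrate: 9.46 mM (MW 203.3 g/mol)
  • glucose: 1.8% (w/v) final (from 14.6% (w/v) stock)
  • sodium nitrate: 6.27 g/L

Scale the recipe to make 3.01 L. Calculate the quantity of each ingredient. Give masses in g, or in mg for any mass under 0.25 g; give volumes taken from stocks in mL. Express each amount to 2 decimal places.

Working volume: 3.01 L.
sodium bicarbonate: 3.16 g/L × 3.01 L = 9.51 g
magnesium chloride hexahydrate: 9.46 mmol/L × 203.3 g/mol × 3.01 L ÷ 1000 = 5.79 g
glucose: dilute stock: 1.8% ÷ 14.6% × 3010 mL = 371.10 mL
sodium nitrate: 6.27 g/L × 3.01 L = 18.87 g

sodium bicarbonate 9.51 g; magnesium chloride hexahydrate 5.79 g; glucose 371.10 mL; sodium nitrate 18.87 g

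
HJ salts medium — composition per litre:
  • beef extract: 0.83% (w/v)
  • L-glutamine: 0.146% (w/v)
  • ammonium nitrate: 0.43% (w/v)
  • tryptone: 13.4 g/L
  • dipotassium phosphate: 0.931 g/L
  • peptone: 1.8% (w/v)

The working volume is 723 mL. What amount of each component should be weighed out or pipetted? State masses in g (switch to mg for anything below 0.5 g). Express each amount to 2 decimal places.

beef extract 6.00 g; L-glutamine 1.06 g; ammonium nitrate 3.11 g; tryptone 9.69 g; dipotassium phosphate 0.67 g; peptone 13.01 g

Scale factor relative to 1 L: 0.723.
beef extract: 0.83% w/v = 8.3 g/L → 8.3 × 0.723 L = 6.00 g
L-glutamine: 0.146 g per 100 mL × 723 mL ÷ 100 = 1.06 g
ammonium nitrate: 0.43 g per 100 mL × 723 mL ÷ 100 = 3.11 g
tryptone: 13.4 g/L × 0.723 L = 9.69 g
dipotassium phosphate: 0.931 g/L × 0.723 L = 0.67 g
peptone: 1.8% w/v = 18 g/L → 18 × 0.723 L = 13.01 g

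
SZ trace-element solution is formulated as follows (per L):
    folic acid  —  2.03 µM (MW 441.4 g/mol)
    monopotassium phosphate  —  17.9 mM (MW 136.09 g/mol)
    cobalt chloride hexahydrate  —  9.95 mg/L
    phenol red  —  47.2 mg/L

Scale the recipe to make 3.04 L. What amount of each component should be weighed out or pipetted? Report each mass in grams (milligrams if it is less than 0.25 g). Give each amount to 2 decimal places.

Scale factor relative to 1 L: 3.04.
folic acid: 2.03 µmol/L × 441.4 g/mol × 3.04 L ÷ 1000 = 2.72 mg
monopotassium phosphate: 17.9 mmol/L × 136.09 g/mol × 3.04 L ÷ 1000 = 7.41 g
cobalt chloride hexahydrate: 9.95 mg/L × 3.04 L = 30.25 mg
phenol red: 47.2 mg/L × 3.04 L = 143.49 mg

folic acid 2.72 mg; monopotassium phosphate 7.41 g; cobalt chloride hexahydrate 30.25 mg; phenol red 143.49 mg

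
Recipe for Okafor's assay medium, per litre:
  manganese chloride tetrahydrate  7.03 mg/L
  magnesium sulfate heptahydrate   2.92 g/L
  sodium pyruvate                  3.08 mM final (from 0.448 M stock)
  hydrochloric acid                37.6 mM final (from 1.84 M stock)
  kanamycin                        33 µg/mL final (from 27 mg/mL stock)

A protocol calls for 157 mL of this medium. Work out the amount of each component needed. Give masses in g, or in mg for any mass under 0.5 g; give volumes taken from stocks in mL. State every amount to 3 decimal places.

Working volume: 157 mL = 0.157 L.
manganese chloride tetrahydrate: 7.03 mg/L × 0.157 L = 1.104 mg
magnesium sulfate heptahydrate: 2.92 g/L × 0.157 L = 0.45844 g = 458.440 mg
sodium pyruvate: C1V1 = C2V2 → 3.08 mM × 157 mL ÷ 448 mM = 1.079 mL
hydrochloric acid: dilute stock: 37.6 mM × 157 mL ÷ 1840 mM = 3.208 mL
kanamycin: V = C2·V2/C1 = 33 µg/mL × 157 mL ÷ 27000 µg/mL = 0.192 mL

manganese chloride tetrahydrate 1.104 mg; magnesium sulfate heptahydrate 458.440 mg; sodium pyruvate 1.079 mL; hydrochloric acid 3.208 mL; kanamycin 0.192 mL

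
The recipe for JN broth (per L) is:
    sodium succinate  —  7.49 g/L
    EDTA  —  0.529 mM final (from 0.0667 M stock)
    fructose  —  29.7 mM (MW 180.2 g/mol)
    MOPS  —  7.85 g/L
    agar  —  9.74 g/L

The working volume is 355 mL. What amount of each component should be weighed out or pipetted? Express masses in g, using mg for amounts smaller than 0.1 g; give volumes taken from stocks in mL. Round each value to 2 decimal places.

Scale factor relative to 1 L: 0.355.
sodium succinate: 7.49 g/L × 0.355 L = 2.66 g
EDTA: dilute stock: 0.529 mM × 355 mL ÷ 66.7 mM = 2.82 mL
fructose: 29.7 mmol/L × 180.2 g/mol × 0.355 L ÷ 1000 = 1.90 g
MOPS: 7.85 g/L × 0.355 L = 2.79 g
agar: 9.74 g/L × 0.355 L = 3.46 g

sodium succinate 2.66 g; EDTA 2.82 mL; fructose 1.90 g; MOPS 2.79 g; agar 3.46 g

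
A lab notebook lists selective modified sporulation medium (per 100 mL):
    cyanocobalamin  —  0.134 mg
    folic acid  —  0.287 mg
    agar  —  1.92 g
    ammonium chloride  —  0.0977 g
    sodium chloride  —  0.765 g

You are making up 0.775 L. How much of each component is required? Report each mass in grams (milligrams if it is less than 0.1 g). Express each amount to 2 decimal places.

Ratio of target to recipe volume: 775 / 100 = 7.75.
cyanocobalamin: 0.134 mg × (775 mL / 100 mL) = 1.04 mg
folic acid: 0.287 mg × (775 mL / 100 mL) = 2.22 mg
agar: 1.92 g × (775 mL / 100 mL) = 14.88 g
ammonium chloride: 0.0977 g × (775 mL / 100 mL) = 0.76 g
sodium chloride: 0.765 g × (775 mL / 100 mL) = 5.93 g

cyanocobalamin 1.04 mg; folic acid 2.22 mg; agar 14.88 g; ammonium chloride 0.76 g; sodium chloride 5.93 g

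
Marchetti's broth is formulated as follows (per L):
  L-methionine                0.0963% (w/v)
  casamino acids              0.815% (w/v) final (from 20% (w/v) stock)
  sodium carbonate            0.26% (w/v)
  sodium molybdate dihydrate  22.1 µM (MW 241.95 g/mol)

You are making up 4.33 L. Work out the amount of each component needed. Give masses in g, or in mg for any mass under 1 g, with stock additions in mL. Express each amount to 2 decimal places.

L-methionine 4.17 g; casamino acids 176.45 mL; sodium carbonate 11.26 g; sodium molybdate dihydrate 23.15 mg

Scale factor relative to 1 L: 4.33.
L-methionine: 0.0963% w/v = 0.963 g/L → 0.963 × 4.33 L = 4.17 g
casamino acids: dilute stock: 0.815% ÷ 20% × 4330 mL = 176.45 mL
sodium carbonate: 0.26% w/v = 2.6 g/L → 2.6 × 4.33 L = 11.26 g
sodium molybdate dihydrate: 22.1 µmol/L × 241.95 g/mol × 4.33 L ÷ 1000 = 23.15 mg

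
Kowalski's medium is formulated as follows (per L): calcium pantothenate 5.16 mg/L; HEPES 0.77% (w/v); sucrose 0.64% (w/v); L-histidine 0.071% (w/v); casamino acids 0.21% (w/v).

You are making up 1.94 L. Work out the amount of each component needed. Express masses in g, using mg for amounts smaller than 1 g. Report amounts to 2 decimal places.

calcium pantothenate 10.01 mg; HEPES 14.94 g; sucrose 12.42 g; L-histidine 1.38 g; casamino acids 4.07 g

Working volume: 1.94 L.
calcium pantothenate: 5.16 mg/L × 1.94 L = 10.01 mg
HEPES: 0.77 g per 100 mL × 1940 mL ÷ 100 = 14.94 g
sucrose: 0.64 g per 100 mL × 1940 mL ÷ 100 = 12.42 g
L-histidine: 0.071 g per 100 mL × 1940 mL ÷ 100 = 1.38 g
casamino acids: 0.21% w/v = 2.1 g/L → 2.1 × 1.94 L = 4.07 g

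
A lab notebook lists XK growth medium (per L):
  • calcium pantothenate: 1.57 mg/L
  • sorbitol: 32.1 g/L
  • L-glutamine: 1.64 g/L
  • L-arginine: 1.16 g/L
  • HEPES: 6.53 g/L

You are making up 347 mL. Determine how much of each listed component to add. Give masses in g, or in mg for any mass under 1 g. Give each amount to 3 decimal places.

calcium pantothenate 0.545 mg; sorbitol 11.139 g; L-glutamine 569.080 mg; L-arginine 402.520 mg; HEPES 2.266 g

Target volume = 347 mL = 0.347 L.
calcium pantothenate: 1.57 mg/L × 0.347 L = 0.545 mg
sorbitol: 32.1 g/L × 0.347 L = 11.139 g
L-glutamine: 1.64 g/L × 0.347 L = 0.56908 g = 569.080 mg
L-arginine: 1.16 g/L × 0.347 L = 0.40252 g = 402.520 mg
HEPES: 6.53 g/L × 0.347 L = 2.266 g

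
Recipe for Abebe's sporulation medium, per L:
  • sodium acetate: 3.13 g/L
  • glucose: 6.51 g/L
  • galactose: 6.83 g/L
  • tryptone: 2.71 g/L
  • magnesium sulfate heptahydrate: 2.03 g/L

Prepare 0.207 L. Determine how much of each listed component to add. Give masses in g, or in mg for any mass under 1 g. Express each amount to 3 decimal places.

sodium acetate 647.910 mg; glucose 1.348 g; galactose 1.414 g; tryptone 560.970 mg; magnesium sulfate heptahydrate 420.210 mg

Scale factor relative to 1 L: 0.207.
sodium acetate: 3.13 g/L × 0.207 L = 0.64791 g = 647.910 mg
glucose: 6.51 g/L × 0.207 L = 1.348 g
galactose: 6.83 g/L × 0.207 L = 1.414 g
tryptone: 2.71 g/L × 0.207 L = 0.56097 g = 560.970 mg
magnesium sulfate heptahydrate: 2.03 g/L × 0.207 L = 0.42021 g = 420.210 mg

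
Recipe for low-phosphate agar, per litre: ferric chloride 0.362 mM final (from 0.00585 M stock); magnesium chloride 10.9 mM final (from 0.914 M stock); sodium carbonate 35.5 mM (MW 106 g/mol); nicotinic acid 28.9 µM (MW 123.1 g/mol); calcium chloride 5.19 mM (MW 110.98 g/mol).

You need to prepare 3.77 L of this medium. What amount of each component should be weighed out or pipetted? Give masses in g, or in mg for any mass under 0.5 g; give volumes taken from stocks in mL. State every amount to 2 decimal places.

Working volume: 3.77 L.
ferric chloride: V = C2·V2/C1 = 0.362 mM × 3770 mL ÷ 5.85 mM = 233.29 mL
magnesium chloride: C1V1 = C2V2 → 10.9 mM × 3770 mL ÷ 914 mM = 44.96 mL
sodium carbonate: 35.5 mmol/L × 106 g/mol × 3.77 L ÷ 1000 = 14.19 g
nicotinic acid: 28.9 µmol/L × 123.1 g/mol × 3.77 L ÷ 1000 = 13.41 mg
calcium chloride: 5.19 mmol/L × 110.98 g/mol × 3.77 L ÷ 1000 = 2.17 g

ferric chloride 233.29 mL; magnesium chloride 44.96 mL; sodium carbonate 14.19 g; nicotinic acid 13.41 mg; calcium chloride 2.17 g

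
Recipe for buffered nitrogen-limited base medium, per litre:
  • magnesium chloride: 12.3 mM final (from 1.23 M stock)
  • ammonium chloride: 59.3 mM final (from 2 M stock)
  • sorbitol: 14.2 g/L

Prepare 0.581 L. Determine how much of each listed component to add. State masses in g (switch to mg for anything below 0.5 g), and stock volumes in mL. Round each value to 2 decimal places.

magnesium chloride 5.81 mL; ammonium chloride 17.23 mL; sorbitol 8.25 g

Working volume: 0.581 L.
magnesium chloride: C1V1 = C2V2 → 12.3 mM × 581 mL ÷ 1230 mM = 5.81 mL
ammonium chloride: C1V1 = C2V2 → 59.3 mM × 581 mL ÷ 2000 mM = 17.23 mL
sorbitol: 14.2 g/L × 0.581 L = 8.25 g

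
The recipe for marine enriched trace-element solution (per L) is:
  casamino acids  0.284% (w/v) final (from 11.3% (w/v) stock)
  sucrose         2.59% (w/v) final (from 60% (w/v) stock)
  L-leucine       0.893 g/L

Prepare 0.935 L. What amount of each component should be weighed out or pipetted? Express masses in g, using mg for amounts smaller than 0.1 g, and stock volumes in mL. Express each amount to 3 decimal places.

Working volume: 0.935 L.
casamino acids: V = C2·V2/C1 = 0.284% ÷ 11.3% × 935 mL = 23.499 mL
sucrose: C1V1 = C2V2 → 2.59% ÷ 60% × 935 mL = 40.361 mL
L-leucine: 0.893 g/L × 0.935 L = 0.835 g

casamino acids 23.499 mL; sucrose 40.361 mL; L-leucine 0.835 g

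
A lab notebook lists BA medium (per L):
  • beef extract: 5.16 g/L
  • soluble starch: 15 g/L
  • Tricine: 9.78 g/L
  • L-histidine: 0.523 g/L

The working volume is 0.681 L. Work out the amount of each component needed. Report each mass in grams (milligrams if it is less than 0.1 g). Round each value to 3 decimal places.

Scale factor relative to 1 L: 0.681.
beef extract: 5.16 g/L × 0.681 L = 3.514 g
soluble starch: 15 g/L × 0.681 L = 10.215 g
Tricine: 9.78 g/L × 0.681 L = 6.660 g
L-histidine: 0.523 g/L × 0.681 L = 0.356 g

beef extract 3.514 g; soluble starch 10.215 g; Tricine 6.660 g; L-histidine 0.356 g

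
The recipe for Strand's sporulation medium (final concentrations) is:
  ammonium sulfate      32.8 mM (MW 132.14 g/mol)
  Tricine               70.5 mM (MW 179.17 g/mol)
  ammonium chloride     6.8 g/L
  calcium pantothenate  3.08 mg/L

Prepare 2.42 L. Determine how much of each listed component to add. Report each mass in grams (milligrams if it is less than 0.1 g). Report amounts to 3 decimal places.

ammonium sulfate 10.489 g; Tricine 30.568 g; ammonium chloride 16.456 g; calcium pantothenate 7.454 mg

Scale factor relative to 1 L: 2.42.
ammonium sulfate: 32.8 mmol/L × 132.14 g/mol × 2.42 L ÷ 1000 = 10.489 g
Tricine: 70.5 mmol/L × 179.17 g/mol × 2.42 L ÷ 1000 = 30.568 g
ammonium chloride: 6.8 g/L × 2.42 L = 16.456 g
calcium pantothenate: 3.08 mg/L × 2.42 L = 7.454 mg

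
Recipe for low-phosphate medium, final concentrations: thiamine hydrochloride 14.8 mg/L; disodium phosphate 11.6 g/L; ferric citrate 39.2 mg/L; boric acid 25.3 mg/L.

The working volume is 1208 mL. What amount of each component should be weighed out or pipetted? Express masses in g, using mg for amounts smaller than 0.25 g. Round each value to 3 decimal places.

Scale factor relative to 1 L: 1.208.
thiamine hydrochloride: 14.8 mg/L × 1.208 L = 17.878 mg
disodium phosphate: 11.6 g/L × 1.208 L = 14.013 g
ferric citrate: 39.2 mg/L × 1.208 L = 47.354 mg
boric acid: 25.3 mg/L × 1.208 L = 30.562 mg

thiamine hydrochloride 17.878 mg; disodium phosphate 14.013 g; ferric citrate 47.354 mg; boric acid 30.562 mg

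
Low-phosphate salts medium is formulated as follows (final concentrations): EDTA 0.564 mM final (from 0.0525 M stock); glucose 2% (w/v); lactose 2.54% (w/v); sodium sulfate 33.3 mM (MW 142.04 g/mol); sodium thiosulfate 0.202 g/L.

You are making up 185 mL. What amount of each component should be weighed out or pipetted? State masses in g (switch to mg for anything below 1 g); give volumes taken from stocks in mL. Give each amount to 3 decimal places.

Scale factor relative to 1 L: 0.185.
EDTA: dilute stock: 0.564 mM × 185 mL ÷ 52.5 mM = 1.987 mL
glucose: 2 g per 100 mL × 185 mL ÷ 100 = 3.700 g
lactose: 2.54% w/v = 25.4 g/L → 25.4 × 0.185 L = 4.699 g
sodium sulfate: 33.3 mmol/L × 142.04 mg/mmol × 0.185 L = 875.037 mg
sodium thiosulfate: 0.202 g/L × 0.185 L = 0.03737 g = 37.370 mg

EDTA 1.987 mL; glucose 3.700 g; lactose 4.699 g; sodium sulfate 875.037 mg; sodium thiosulfate 37.370 mg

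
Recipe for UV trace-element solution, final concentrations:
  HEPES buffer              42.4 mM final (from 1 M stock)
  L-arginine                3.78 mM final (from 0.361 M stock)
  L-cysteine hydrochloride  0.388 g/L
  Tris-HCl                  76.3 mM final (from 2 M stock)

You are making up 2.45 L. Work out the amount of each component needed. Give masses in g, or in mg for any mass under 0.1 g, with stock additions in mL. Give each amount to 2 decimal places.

Scale factor relative to 1 L: 2.45.
HEPES buffer: dilute stock: 42.4 mM × 2450 mL ÷ 1000 mM = 103.88 mL
L-arginine: C1V1 = C2V2 → 3.78 mM × 2450 mL ÷ 361 mM = 25.65 mL
L-cysteine hydrochloride: 0.388 g/L × 2.45 L = 0.95 g
Tris-HCl: C1V1 = C2V2 → 76.3 mM × 2450 mL ÷ 2000 mM = 93.47 mL

HEPES buffer 103.88 mL; L-arginine 25.65 mL; L-cysteine hydrochloride 0.95 g; Tris-HCl 93.47 mL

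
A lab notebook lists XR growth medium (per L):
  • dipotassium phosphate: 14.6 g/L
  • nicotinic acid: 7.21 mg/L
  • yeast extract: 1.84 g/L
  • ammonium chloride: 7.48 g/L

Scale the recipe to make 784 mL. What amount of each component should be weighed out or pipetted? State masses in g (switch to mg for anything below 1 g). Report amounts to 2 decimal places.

Scale factor relative to 1 L: 0.784.
dipotassium phosphate: 14.6 g/L × 0.784 L = 11.45 g
nicotinic acid: 7.21 mg/L × 0.784 L = 5.65 mg
yeast extract: 1.84 g/L × 0.784 L = 1.44 g
ammonium chloride: 7.48 g/L × 0.784 L = 5.86 g

dipotassium phosphate 11.45 g; nicotinic acid 5.65 mg; yeast extract 1.44 g; ammonium chloride 5.86 g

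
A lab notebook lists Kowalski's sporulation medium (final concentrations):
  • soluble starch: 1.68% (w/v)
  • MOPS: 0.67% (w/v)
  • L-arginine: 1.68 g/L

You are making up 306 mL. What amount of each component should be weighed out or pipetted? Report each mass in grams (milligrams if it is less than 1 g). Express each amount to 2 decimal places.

Scale factor relative to 1 L: 0.306.
soluble starch: 1.68% w/v = 16.8 g/L → 16.8 × 0.306 L = 5.14 g
MOPS: 0.67% w/v = 6.7 g/L → 6.7 × 0.306 L = 2.05 g
L-arginine: 1.68 g/L × 0.306 L = 0.51408 g = 514.08 mg

soluble starch 5.14 g; MOPS 2.05 g; L-arginine 514.08 mg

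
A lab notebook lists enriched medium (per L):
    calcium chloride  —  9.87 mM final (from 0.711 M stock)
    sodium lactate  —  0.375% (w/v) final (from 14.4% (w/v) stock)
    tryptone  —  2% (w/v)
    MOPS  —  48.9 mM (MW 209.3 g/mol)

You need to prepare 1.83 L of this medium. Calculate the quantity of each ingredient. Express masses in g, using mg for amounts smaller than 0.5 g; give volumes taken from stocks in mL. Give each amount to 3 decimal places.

Working volume: 1.83 L.
calcium chloride: V = C2·V2/C1 = 9.87 mM × 1830 mL ÷ 711 mM = 25.404 mL
sodium lactate: C1V1 = C2V2 → 0.375% ÷ 14.4% × 1830 mL = 47.656 mL
tryptone: 2 g per 100 mL × 1830 mL ÷ 100 = 36.600 g
MOPS: 48.9 mmol/L × 209.3 g/mol × 1.83 L ÷ 1000 = 18.730 g

calcium chloride 25.404 mL; sodium lactate 47.656 mL; tryptone 36.600 g; MOPS 18.730 g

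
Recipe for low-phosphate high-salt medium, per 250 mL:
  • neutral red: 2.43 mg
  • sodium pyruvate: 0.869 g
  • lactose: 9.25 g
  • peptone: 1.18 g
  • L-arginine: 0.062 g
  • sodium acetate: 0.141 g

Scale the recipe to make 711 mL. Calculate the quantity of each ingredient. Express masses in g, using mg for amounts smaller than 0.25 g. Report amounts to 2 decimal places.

Ratio of target to recipe volume: 711 / 250 = 2.844.
neutral red: 2.43 mg × (711 mL / 250 mL) = 6.91 mg
sodium pyruvate: 0.869 g × (711 mL / 250 mL) = 2.47 g
lactose: 9.25 g × (711 mL / 250 mL) = 26.31 g
peptone: 1.18 g × (711 mL / 250 mL) = 3.36 g
L-arginine: 0.062 g × (711 mL / 250 mL) = 0.176328 g = 176.33 mg
sodium acetate: 0.141 g × (711 mL / 250 mL) = 0.40 g

neutral red 6.91 mg; sodium pyruvate 2.47 g; lactose 26.31 g; peptone 3.36 g; L-arginine 176.33 mg; sodium acetate 0.40 g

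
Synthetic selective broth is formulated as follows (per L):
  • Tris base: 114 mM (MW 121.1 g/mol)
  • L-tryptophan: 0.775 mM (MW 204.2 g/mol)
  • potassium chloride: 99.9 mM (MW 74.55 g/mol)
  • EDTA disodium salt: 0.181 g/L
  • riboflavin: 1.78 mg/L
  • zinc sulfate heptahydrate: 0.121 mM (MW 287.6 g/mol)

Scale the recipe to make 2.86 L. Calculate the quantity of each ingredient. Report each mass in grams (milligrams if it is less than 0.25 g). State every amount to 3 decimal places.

Tris base 39.483 g; L-tryptophan 0.453 g; potassium chloride 21.300 g; EDTA disodium salt 0.518 g; riboflavin 5.091 mg; zinc sulfate heptahydrate 99.527 mg

Working volume: 2.86 L.
Tris base: 114 mmol/L × 121.1 g/mol × 2.86 L ÷ 1000 = 39.483 g
L-tryptophan: 0.775 mmol/L × 204.2 g/mol × 2.86 L ÷ 1000 = 0.453 g
potassium chloride: 99.9 mmol/L × 74.55 g/mol × 2.86 L ÷ 1000 = 21.300 g
EDTA disodium salt: 0.181 g/L × 2.86 L = 0.518 g
riboflavin: 1.78 mg/L × 2.86 L = 5.091 mg
zinc sulfate heptahydrate: 0.121 mmol/L × 287.6 mg/mmol × 2.86 L = 99.527 mg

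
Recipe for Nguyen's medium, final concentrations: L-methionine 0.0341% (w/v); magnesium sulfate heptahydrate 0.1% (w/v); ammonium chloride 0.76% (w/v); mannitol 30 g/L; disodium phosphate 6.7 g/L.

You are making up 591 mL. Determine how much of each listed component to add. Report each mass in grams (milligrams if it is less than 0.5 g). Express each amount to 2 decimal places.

Working volume: 591 mL = 0.591 L.
L-methionine: 0.0341% w/v = 0.341 g/L → 0.341 × 0.591 L = 0.201531 g = 201.53 mg
magnesium sulfate heptahydrate: 0.1% w/v = 1 g/L → 1 × 0.591 L = 0.59 g
ammonium chloride: 0.76 g per 100 mL × 591 mL ÷ 100 = 4.49 g
mannitol: 30 g/L × 0.591 L = 17.73 g
disodium phosphate: 6.7 g/L × 0.591 L = 3.96 g

L-methionine 201.53 mg; magnesium sulfate heptahydrate 0.59 g; ammonium chloride 4.49 g; mannitol 17.73 g; disodium phosphate 3.96 g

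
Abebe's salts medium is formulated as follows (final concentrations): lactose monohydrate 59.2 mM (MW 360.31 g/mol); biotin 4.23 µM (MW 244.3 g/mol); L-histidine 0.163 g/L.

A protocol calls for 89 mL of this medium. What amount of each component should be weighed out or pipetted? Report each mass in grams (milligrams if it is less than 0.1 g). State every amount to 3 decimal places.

lactose monohydrate 1.898 g; biotin 0.092 mg; L-histidine 14.507 mg

Target volume = 89 mL = 0.089 L.
lactose monohydrate: 59.2 mmol/L × 360.31 g/mol × 0.089 L ÷ 1000 = 1.898 g
biotin: 4.23 µmol/L × 244.3 g/mol × 0.089 L ÷ 1000 = 0.092 mg
L-histidine: 0.163 g/L × 0.089 L = 0.014507 g = 14.507 mg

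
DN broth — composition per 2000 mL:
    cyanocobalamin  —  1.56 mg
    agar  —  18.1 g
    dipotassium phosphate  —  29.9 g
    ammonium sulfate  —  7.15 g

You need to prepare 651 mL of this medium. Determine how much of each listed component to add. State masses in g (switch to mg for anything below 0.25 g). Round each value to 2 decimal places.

cyanocobalamin 0.51 mg; agar 5.89 g; dipotassium phosphate 9.73 g; ammonium sulfate 2.33 g

Ratio of target to recipe volume: 651 / 2000 = 0.3255.
cyanocobalamin: 1.56 mg × (651 mL / 2000 mL) = 0.51 mg
agar: 18.1 g × (651 mL / 2000 mL) = 5.89 g
dipotassium phosphate: 29.9 g × (651 mL / 2000 mL) = 9.73 g
ammonium sulfate: 7.15 g × (651 mL / 2000 mL) = 2.33 g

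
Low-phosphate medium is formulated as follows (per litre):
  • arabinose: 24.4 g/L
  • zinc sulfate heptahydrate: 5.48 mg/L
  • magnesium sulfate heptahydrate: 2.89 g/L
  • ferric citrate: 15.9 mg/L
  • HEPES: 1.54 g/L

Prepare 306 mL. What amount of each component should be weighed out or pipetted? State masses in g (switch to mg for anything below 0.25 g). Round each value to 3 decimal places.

Target volume = 306 mL = 0.306 L.
arabinose: 24.4 g/L × 0.306 L = 7.466 g
zinc sulfate heptahydrate: 5.48 mg/L × 0.306 L = 1.677 mg
magnesium sulfate heptahydrate: 2.89 g/L × 0.306 L = 0.884 g
ferric citrate: 15.9 mg/L × 0.306 L = 4.865 mg
HEPES: 1.54 g/L × 0.306 L = 0.471 g

arabinose 7.466 g; zinc sulfate heptahydrate 1.677 mg; magnesium sulfate heptahydrate 0.884 g; ferric citrate 4.865 mg; HEPES 0.471 g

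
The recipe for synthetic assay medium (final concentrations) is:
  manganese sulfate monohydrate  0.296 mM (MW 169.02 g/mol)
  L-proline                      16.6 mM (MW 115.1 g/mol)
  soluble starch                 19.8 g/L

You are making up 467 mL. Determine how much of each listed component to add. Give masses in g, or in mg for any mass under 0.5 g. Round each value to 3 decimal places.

Target volume = 467 mL = 0.467 L.
manganese sulfate monohydrate: 0.296 mmol/L × 169.02 mg/mmol × 0.467 L = 23.364 mg
L-proline: 16.6 mmol/L × 115.1 g/mol × 0.467 L ÷ 1000 = 0.892 g
soluble starch: 19.8 g/L × 0.467 L = 9.247 g

manganese sulfate monohydrate 23.364 mg; L-proline 0.892 g; soluble starch 9.247 g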